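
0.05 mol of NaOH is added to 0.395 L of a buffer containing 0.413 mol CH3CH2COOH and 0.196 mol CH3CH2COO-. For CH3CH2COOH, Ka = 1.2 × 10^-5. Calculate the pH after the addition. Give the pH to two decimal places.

After neutralization: n(CH3CH2COOH) = 0.363 mol, n(CH3CH2COO-) = 0.246 mol.
pKa = −log(1.2 × 10^-5) = 4.921
pH = pKa + log([A⁻]/[HA]) = 4.921 + log(0.246/0.363) = 4.921 -0.169

pH = 4.75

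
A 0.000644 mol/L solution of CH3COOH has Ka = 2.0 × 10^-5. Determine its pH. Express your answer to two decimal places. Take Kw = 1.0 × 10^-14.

CH3COOH ⇌ CH3COO- + H+
Ka = [H+]²/(0.000644 − [H+]) = 2.0 × 10^-5
[H+] is not negligible relative to C₀; solve [H+]² + 2e-05·[H+] − 1.29e-08 = 0.
[H+] = (−Ka + √(Ka² + 4·Ka·C₀))/2 = 1.04 × 10^-4 M
pH = −log[H+] = −log(1.04 × 10^-4) = 3.98

pH = 3.98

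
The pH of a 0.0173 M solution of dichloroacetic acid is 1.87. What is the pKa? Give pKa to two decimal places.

[H+] = 10^(-1.87) = 1.35 × 10^-2 M
At equilibrium [HA] = 0.0173 − 1.35 × 10^-2 = 3.80 × 10^-3 M
Ka = [H+][A-]/[HA] = (1.35 × 10^-2)² / 3.80 × 10^-3 = 4.80 × 10^-2
pKa = -log(4.80 × 10^-2) = 1.32

pKa = 1.32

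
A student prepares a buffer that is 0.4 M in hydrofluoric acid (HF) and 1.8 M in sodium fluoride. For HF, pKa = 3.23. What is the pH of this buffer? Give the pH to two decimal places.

pH = 3.88

Henderson–Hasselbalch: pH = pKa + log([F-]/[HF]) = 3.23 + log(1.8/0.4)
pH = 3.23 + (+0.653) = 3.88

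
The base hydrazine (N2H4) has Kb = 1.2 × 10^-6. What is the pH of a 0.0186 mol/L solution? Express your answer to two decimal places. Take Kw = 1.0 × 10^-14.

N2H4 + H2O ⇌ N2H5+ + OH-
From the ICE table, Kb = x²/(0.0186 − x) = 1.2 × 10^-6.
Since Kb ≪ C₀, x ≈ √(Kb·C₀) = 1.49 × 10^-4 M.
Check: 0.8% ionized — well under 5%, approximation valid.
pOH = −log(1.49 × 10^-4) = 3.83; pH = 14.00 − 3.83 = 10.17

pH = 10.17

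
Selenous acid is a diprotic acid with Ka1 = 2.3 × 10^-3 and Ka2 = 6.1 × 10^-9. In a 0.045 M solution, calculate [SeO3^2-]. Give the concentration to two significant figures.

First ionization gives [H+] ≈ [HSeO3-] = 9.09 × 10^-3 M.
Second step: Ka2 = [H+][SeO3^2-]/[HSeO3-] ≈ [SeO3^2-] (since [H+] ≈ [HSeO3-]).
So [SeO3^2-] ≈ Ka2.

6.1 × 10^-9 M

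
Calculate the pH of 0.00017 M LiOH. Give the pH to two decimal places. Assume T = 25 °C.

LiOH is a strong base; [OH-] = 0.00017 M.
pOH = -log(0.00017) = 3.77
pH = 14.00 - 3.77 = 10.23

pH = 10.23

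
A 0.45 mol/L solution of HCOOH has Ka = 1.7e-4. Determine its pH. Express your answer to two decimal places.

HCOOH ⇌ HCOO- + H+
Ka = [H+]²/(0.45 − [H+]) = 1.7 × 10^-4
Since Ka ≪ C₀, [H+] ≈ √(Ka·C₀) = 8.75 × 10^-3 M.
([H+]/C₀ = 1.9% < 5%, so the approximation holds.)
pH = −log[H+] = −log(8.75 × 10^-3) = 2.06

pH = 2.06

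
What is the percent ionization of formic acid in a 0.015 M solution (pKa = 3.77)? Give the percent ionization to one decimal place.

HCOOH ⇌ HCOO- + H+; let x = [H+] at equilibrium.
Ka = 10^(−3.77) = 1.70 × 10^-4
Solve x² + 0.00017x − 2.55e-06 = 0 → x = 1.51 × 10^-3 M
Fraction ionized = 1.51 × 10^-3 / 0.015 = 0.1007 → 10.1%

10.1%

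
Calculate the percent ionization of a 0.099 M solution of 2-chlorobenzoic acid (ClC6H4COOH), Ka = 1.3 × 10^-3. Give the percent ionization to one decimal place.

ClC6H4COOH ⇌ ClC6H4COO- + H+; let x = [H+] at equilibrium.
Ka = x²/(C₀ − x); solving the quadratic gives x = 1.07 × 10^-2 M.
Fraction ionized = 1.07 × 10^-2 / 0.099 = 0.1081 → 10.8%

10.8%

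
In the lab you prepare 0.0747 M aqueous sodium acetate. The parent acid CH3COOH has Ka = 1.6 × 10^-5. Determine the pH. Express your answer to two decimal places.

pH = 8.83

CH3COO- is the conjugate base of the weak acid CH3COOH.
Kb = Kw/Ka = 1.0×10^-14 / 1.6 × 10^-5 = 6.25 × 10^-10
Kb = [OH-]²/(0.0747 − [OH-]) = 6.25 × 10^-10
Since Kb ≪ C₀, [OH-] ≈ √(Kb·C₀) = 6.83 × 10^-6 M.
pOH = 5.17, so pH = 14.00 − pOH = 8.83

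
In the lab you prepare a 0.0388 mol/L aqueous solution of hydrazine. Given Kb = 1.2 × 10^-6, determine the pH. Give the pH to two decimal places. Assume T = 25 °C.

N2H4 + H2O ⇌ N2H5+ + OH-
Kb = [OH-]²/(0.0388 − [OH-]) = 1.2 × 10^-6
Since Kb ≪ C₀, [OH-] ≈ √(Kb·C₀) = 2.16 × 10^-4 M.
Check: 0.56% ionized — well under 5%, approximation valid.
pOH = 3.67, so pH = 14.00 − pOH = 10.33

pH = 10.33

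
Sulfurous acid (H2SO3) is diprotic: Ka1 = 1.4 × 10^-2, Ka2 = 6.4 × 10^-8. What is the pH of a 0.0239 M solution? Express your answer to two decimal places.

Ka1 ≫ Ka2, so treat the first dissociation as the only significant source of H+.
Ka1 = x²/(0.0239 − x) = 1.4 × 10^-2
Solving the quadratic: x = (−Ka1 + √(Ka1² + 4·Ka1·C₀))/2 = 1.26 × 10^-2 M
pH = −log(1.26 × 10^-2) = 1.90

pH = 1.90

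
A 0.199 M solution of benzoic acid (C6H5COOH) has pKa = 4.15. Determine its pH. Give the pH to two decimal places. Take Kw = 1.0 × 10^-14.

C6H5COOH ⇌ C6H5COO- + H+
Ka = 10^(−4.15) = 7.08 × 10^-5
Ka = [H+]²/(0.199 − [H+]) = 7.08 × 10^-5
Neglecting [H+] in the denominator: [H+] = √(7.08 × 10^-5 × 0.199) = 3.75 × 10^-3 M
Check: 1.9% ionized — well under 5%, approximation valid.
pH = −log[H+] = −log(3.75 × 10^-3) = 2.43

pH = 2.43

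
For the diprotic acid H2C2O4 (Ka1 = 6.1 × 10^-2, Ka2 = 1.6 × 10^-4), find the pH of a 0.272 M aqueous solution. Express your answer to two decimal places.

Since Ka1 ≫ Ka2, the first ionization dominates [H+].
Ka1 = x²/(0.272 − x) = 6.1 × 10^-2
Solving the quadratic: x = (−Ka1 + √(Ka1² + 4·Ka1·C₀))/2 = 1.02 × 10^-1 M
pH = −log(1.02 × 10^-1) = 0.99

pH = 0.99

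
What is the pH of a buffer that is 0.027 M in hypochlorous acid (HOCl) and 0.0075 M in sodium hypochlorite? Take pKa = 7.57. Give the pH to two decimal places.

pH = 7.01

Using pH = pKa + log([base]/[acid]) with [base]/[acid] = 0.0075/0.027:
pH = 7.57 + (-0.556) = 7.01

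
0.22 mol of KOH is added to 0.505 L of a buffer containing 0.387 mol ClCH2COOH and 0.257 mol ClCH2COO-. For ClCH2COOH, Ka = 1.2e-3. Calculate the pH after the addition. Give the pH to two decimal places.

After neutralization: n(ClCH2COOH) = 0.167 mol, n(ClCH2COO-) = 0.477 mol.
pKa = −log(1.2 × 10^-3) = 2.921
pH = pKa + log(n_ClCH2COO-/n_ClCH2COOH) = 2.921 + log(0.477/0.167) = 2.921 + (+0.456)

pH = 3.38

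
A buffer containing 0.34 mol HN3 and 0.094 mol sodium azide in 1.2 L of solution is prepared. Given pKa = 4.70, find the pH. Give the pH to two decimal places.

pH = 4.14

pH = pKa + log([A⁻]/[HA]) = 4.70 + log(0.094/0.34)
pH = 4.70 + (-0.558) = 4.14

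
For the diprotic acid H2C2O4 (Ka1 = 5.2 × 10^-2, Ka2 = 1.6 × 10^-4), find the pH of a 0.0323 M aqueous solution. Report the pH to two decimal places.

Ka1 ≫ Ka2, so treat the first dissociation as the only significant source of H+.
Ka1 = x²/(0.0323 − x) = 5.2 × 10^-2
Solving the quadratic: x = (−Ka1 + √(Ka1² + 4·Ka1·C₀))/2 = 2.25 × 10^-2 M
pH = −log(2.25 × 10^-2) = 1.65

pH = 1.65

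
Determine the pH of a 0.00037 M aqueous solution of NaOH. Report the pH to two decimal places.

pH = 10.57

NaOH is a strong base; [OH-] = 0.00037 M.
pOH = -log(0.00037) = 3.43
pH = 14.00 - 3.43 = 10.57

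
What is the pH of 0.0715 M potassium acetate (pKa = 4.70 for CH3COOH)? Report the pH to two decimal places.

pH = 8.78

CH3COO- is the conjugate base of the weak acid CH3COOH.
Ka = 10^(−4.70) = 2.00 × 10^-5
Kb = Kw/Ka = 1.0×10^-14 / 2.00 × 10^-5 = 5.00 × 10^-10
From the ICE table, Kb = x²/(0.0715 − x) = 5.00 × 10^-10.
Since Kb ≪ C₀, x ≈ √(Kb·C₀) = 5.98 × 10^-6 M.
pOH = −log(5.98 × 10^-6) = 5.22; pH = 14.00 − 5.22 = 8.78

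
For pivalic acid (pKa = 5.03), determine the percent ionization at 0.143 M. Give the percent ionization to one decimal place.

(CH3)3CCOOH ⇌ (CH3)3CCOO- + H+; let x = [H+] at equilibrium.
Ka = 10^(−5.03) = 9.33 × 10^-6
x ≈ √(Ka·C₀) = √(9.33 × 10^-6 × 0.143) = 1.16 × 10^-3 M
Fraction ionized = 1.16 × 10^-3 / 0.143 = 0.0081 → 0.8%

0.8%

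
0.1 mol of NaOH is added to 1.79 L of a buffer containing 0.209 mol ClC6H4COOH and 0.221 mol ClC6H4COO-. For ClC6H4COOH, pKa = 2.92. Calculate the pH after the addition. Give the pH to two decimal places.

pH = 3.39

After neutralization: n(ClC6H4COOH) = 0.109 mol, n(ClC6H4COO-) = 0.321 mol.
pH = pKa + log([A⁻]/[HA]) = 2.92 + log(0.321/0.109) = 2.92 +0.469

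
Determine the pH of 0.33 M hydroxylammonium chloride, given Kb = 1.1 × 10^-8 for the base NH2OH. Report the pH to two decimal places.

pH = 3.26

NH3OH+ is the conjugate acid of the weak base NH2OH.
Ka = Kw/Kb = 1.0×10^-14 / 1.1 × 10^-8 = 9.09 × 10^-7
Ka = [H+]²/(0.33 − [H+]) = 9.09 × 10^-7
Since Ka ≪ C₀, [H+] ≈ √(Ka·C₀) = 5.48 × 10^-4 M.
Check: 0.17% ionized — well under 5%, approximation valid.
pH = −log[H+] = −log(5.48 × 10^-4) = 3.26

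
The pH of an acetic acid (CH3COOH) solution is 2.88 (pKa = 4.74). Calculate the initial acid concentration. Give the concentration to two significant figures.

C₀ = 9.7 × 10^-2 M

[H+] = 10^(-2.88) = 1.32 × 10^-3 M = x
Ka = 10^(−4.74) = 1.82 × 10^-5
Ka = x²/(C₀ − x) ⇒ C₀ = x + x²/Ka
C₀ = 1.32 × 10^-3 + (1.32 × 10^-3)²/(1.82 × 10^-5) = 9.71 × 10^-2 M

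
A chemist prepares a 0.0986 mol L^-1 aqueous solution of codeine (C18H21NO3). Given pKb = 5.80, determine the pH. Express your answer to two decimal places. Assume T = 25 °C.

pH = 10.60

C18H21NO3 + H2O ⇌ C18H22NO3+ + OH-
Kb = 10^(−5.80) = 1.58 × 10^-6
Kb = x²/(0.0986 − x) = 1.58 × 10^-6
Assume x ≪ 0.0986: x ≈ √(1.58 × 10^-6 × 0.0986) = 3.95 × 10^-4 M
(x/C₀ = 0.4% < 5%, so the approximation holds.)
pOH = 3.40, so pH = 14.00 − pOH = 10.60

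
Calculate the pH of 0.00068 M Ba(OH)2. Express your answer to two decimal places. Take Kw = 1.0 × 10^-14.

pH = 11.13

Ba(OH)2 is a strong base (each formula unit releases 2 OH-); [OH-] = 0.00136 M.
pOH = -log(0.00136) = 2.87
pH = 14.00 - 2.87 = 11.13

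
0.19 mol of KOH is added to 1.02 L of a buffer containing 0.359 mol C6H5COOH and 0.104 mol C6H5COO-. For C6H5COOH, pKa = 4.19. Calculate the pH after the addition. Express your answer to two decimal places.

pH = 4.43

OH- converts C6H5COOH to C6H5COO-: C6H5COOH → 0.169 mol, C6H5COO- → 0.294 mol.
Henderson–Hasselbalch with mole ratio 0.294/0.169: pH = 4.19 + (+0.240)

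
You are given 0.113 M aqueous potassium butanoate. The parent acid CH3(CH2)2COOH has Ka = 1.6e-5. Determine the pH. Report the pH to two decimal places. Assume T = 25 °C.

CH3(CH2)2COO- is the conjugate base of the weak acid CH3(CH2)2COOH.
Kb = Kw/Ka = 1.0×10^-14 / 1.6 × 10^-5 = 6.25 × 10^-10
From the ICE table, Kb = [OH-]²/(0.113 − [OH-]) = 6.25 × 10^-10.
Since Kb ≪ C₀, [OH-] ≈ √(Kb·C₀) = 8.40 × 10^-6 M.
pOH = 5.08, so pH = 14.00 − pOH = 8.92

pH = 8.92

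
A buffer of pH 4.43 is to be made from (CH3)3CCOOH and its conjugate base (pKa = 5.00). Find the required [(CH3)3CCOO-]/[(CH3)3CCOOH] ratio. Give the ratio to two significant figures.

ratio = 0.27

pH = pKa + log(r) ⇒ log(r) = 4.43 − 5.00 = -0.57
r = [(CH3)3CCOO-]/[(CH3)3CCOOH] = 10^(-0.57) = 0.269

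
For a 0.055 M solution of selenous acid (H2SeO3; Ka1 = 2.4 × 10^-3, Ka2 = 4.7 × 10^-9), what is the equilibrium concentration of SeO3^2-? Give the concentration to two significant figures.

First ionization gives [H+] ≈ [HSeO3-] = 1.04 × 10^-2 M.
Second step: Ka2 = [H+][SeO3^2-]/[HSeO3-] ≈ [SeO3^2-] (since [H+] ≈ [HSeO3-]).
So [SeO3^2-] ≈ Ka2.

4.7 × 10^-9 M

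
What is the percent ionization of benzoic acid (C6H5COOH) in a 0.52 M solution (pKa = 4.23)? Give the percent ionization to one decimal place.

C6H5COOH ⇌ C6H5COO- + H+; let x = [H+] at equilibrium.
Ka = 10^(−4.23) = 5.89 × 10^-5
x ≈ √(Ka·C₀) = √(5.89 × 10^-5 × 0.52) = 5.53 × 10^-3 M
% ionization = x/C₀ × 100% = 5.53 × 10^-3/0.52 × 100% = 1.1%

1.1%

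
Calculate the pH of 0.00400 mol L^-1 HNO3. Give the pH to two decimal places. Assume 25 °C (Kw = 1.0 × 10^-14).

pH = 2.40

HNO3 is a strong acid and dissociates completely, so [H+] = 0.00400 M.
pH = -log(0.004) = 2.40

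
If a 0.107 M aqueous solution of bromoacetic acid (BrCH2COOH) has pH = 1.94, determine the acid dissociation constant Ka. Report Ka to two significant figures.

[H+] = 10^(-1.94) = 1.15 × 10^-2 M
At equilibrium [HA] = 0.107 − 1.15 × 10^-2 = 9.55 × 10^-2 M
Ka = [H+][A-]/[HA] = (1.15 × 10^-2)² / 9.55 × 10^-2 = 1.4 × 10^-3

Ka = 1.4 × 10^-3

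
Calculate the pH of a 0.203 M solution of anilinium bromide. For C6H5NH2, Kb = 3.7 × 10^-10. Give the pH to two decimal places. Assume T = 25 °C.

C6H5NH3+ is the conjugate acid of the weak base C6H5NH2.
Ka = Kw/Kb = 1.0×10^-14 / 3.7 × 10^-10 = 2.70 × 10^-5
Let x = [H+] at equilibrium. Ka = x²/(0.203 − x).
Since Ka ≪ C₀, x ≈ √(Ka·C₀) = 2.34 × 10^-3 M.
Check: 1.2% ionized — well under 5%, approximation valid.
pH = −log[H+] = −log(2.34 × 10^-3) = 2.63

pH = 2.63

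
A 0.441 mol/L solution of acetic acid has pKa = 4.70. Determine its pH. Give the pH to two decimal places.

pH = 2.53

CH3COOH ⇌ CH3COO- + H+
Ka = 10^(−4.70) = 2.00 × 10^-5
Ka = [H+]²/(0.441 − [H+]) = 2.00 × 10^-5
Since Ka ≪ C₀, [H+] ≈ √(Ka·C₀) = 2.97 × 10^-3 M.
pH = −log(2.97 × 10^-3) = 2.53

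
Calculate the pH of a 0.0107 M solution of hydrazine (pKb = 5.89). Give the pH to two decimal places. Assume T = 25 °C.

N2H4 + H2O ⇌ N2H5+ + OH-
Kb = 10^(−5.89) = 1.29 × 10^-6
Kb = [OH-]²/(0.0107 − [OH-]) = 1.29 × 10^-6
Assume [OH-] ≪ 0.0107: [OH-] ≈ √(1.29 × 10^-6 × 0.0107) = 1.17 × 10^-4 M
([OH-]/C₀ = 1.1% < 5%, so the approximation holds.)
pOH = −log(1.17 × 10^-4) = 3.93; pH = 14.00 − 3.93 = 10.07

pH = 10.07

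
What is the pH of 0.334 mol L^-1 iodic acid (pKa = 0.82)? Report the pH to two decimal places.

HIO3 ⇌ IO3- + H+
Ka = 10^(−0.82) = 1.51 × 10^-1
From the ICE table, Ka = [H+]²/(0.334 − [H+]) = 1.51 × 10^-1.
[H+] is not negligible relative to C₀; solve [H+]² + 0.151·[H+] − 0.0504 = 0.
[H+] = (−Ka + √(Ka² + 4·Ka·C₀))/2 = 1.61 × 10^-1 M
pH = −log(1.61 × 10^-1) = 0.79

pH = 0.79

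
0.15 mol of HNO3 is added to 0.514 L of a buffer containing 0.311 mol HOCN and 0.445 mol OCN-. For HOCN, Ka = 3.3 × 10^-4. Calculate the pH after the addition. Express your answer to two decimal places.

pH = 3.29

Added H+ converts OCN- to HOCN: HOCN → 0.461 mol, OCN- → 0.295 mol.
pKa = −log(3.3 × 10^-4) = 3.481
pH = pKa + log(n_OCN-/n_HOCN) = 3.481 + log(0.295/0.461) = 3.481 + (-0.194)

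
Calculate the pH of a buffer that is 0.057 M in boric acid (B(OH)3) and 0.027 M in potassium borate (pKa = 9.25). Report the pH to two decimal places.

pH = 8.93

Using pH = pKa + log([base]/[acid]) with [base]/[acid] = 0.027/0.057:
pH = 9.25 + (-0.325) = 8.93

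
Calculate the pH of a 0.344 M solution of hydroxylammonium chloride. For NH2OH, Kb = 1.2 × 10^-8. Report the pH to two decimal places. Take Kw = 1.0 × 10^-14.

pH = 3.27

NH3OH+ is the conjugate acid of the weak base NH2OH.
Ka = Kw/Kb = 1.0×10^-14 / 1.2 × 10^-8 = 8.33 × 10^-7
Ka = x²/(0.344 − x) = 8.33 × 10^-7
Assume x ≪ 0.344: x ≈ √(8.33 × 10^-7 × 0.344) = 5.35 × 10^-4 M
(x/C₀ = 0.16% < 5%, so the approximation holds.)
pH = −log[H+] = −log(5.35 × 10^-4) = 3.27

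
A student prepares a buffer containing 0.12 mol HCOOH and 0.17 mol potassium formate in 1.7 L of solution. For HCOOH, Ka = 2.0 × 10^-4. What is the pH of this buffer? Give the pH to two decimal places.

pH = 3.85

pKa = −log(2.0 × 10^-4) = 3.699
Henderson–Hasselbalch: pH = pKa + log([HCOO-]/[HCOOH]) = 3.699 + log(0.17/0.12)
pH = 3.699 + (+0.151) = 3.85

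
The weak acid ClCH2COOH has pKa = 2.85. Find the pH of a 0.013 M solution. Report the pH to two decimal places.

ClCH2COOH ⇌ ClCH2COO- + H+
Ka = 10^(−2.85) = 1.41 × 10^-3
Ka = x²/(0.013 − x) = 1.41 × 10^-3
Here C₀/Ka ≈ 9.22, so the small-x approximation fails. Use the quadratic:
x = (−Ka + √(Ka² + 4·Ka·C₀))/2 = 3.63 × 10^-3 M
pH = −log[H+] = −log(3.63 × 10^-3) = 2.44

pH = 2.44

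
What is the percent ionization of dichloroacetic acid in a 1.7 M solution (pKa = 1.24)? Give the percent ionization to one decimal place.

16.8%

Cl2CHCOOH ⇌ Cl2CHCOO- + H+; let x = [H+] at equilibrium.
Ka = 10^(−1.24) = 5.75 × 10^-2
Ka = x²/(C₀ − x); solving the quadratic gives x = 2.85 × 10^-1 M.
% ionization = x/C₀ × 100% = 2.85 × 10^-1/1.7 × 100% = 16.8%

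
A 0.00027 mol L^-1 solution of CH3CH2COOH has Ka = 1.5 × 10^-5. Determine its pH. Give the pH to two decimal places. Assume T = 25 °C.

pH = 4.25

CH3CH2COOH ⇌ CH3CH2COO- + H+
Ka = [H+]²/(0.00027 − [H+]) = 1.5 × 10^-5
[H+] is not negligible relative to C₀; solve [H+]² + 1.5e-05·[H+] − 4.05e-09 = 0.
[H+] = [−1.5e-05 + √(1.5e-05² + 1.62e-08)]/2 = 5.66 × 10^-5 M
pH = −log(5.66 × 10^-5) = 4.25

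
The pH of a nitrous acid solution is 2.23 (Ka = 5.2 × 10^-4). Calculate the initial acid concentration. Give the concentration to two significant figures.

[H+] = 10^(-2.23) = 5.89 × 10^-3 M = x
Ka = x²/(C₀ − x) ⇒ C₀ = x + x²/Ka
C₀ = 5.89 × 10^-3 + (5.89 × 10^-3)²/(5.2 × 10^-4) = 7.26 × 10^-2 M

C₀ = 7.3 × 10^-2 M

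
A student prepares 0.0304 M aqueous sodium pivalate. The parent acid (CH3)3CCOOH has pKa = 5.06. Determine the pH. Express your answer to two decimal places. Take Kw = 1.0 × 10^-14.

pH = 8.77

(CH3)3CCOO- is the conjugate base of the weak acid (CH3)3CCOOH.
Ka = 10^(−5.06) = 8.71 × 10^-6
Kb = Kw/Ka = 1.0×10^-14 / 8.71 × 10^-6 = 1.15 × 10^-9
From the ICE table, Kb = x²/(0.0304 − x) = 1.15 × 10^-9.
Assume x ≪ 0.0304: x ≈ √(1.15 × 10^-9 × 0.0304) = 5.91 × 10^-6 M
pOH = 5.23, so pH = 14.00 − pOH = 8.77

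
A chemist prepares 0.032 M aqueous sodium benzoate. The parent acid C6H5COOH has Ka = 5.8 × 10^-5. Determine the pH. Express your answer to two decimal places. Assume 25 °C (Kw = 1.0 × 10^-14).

C6H5COO- is the conjugate base of the weak acid C6H5COOH.
Kb = Kw/Ka = 1.0×10^-14 / 5.8 × 10^-5 = 1.72 × 10^-10
From the ICE table, Kb = [OH-]²/(0.032 − [OH-]) = 1.72 × 10^-10.
Since Kb ≪ C₀, [OH-] ≈ √(Kb·C₀) = 2.35 × 10^-6 M.
pOH = 5.63, so pH = 14.00 − pOH = 8.37

pH = 8.37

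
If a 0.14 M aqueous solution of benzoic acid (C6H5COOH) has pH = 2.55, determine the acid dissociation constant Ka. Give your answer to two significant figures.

[H+] = 10^(-2.55) = 2.82 × 10^-3 M
At equilibrium [HA] = 0.14 − 2.82 × 10^-3 = 1.37 × 10^-1 M
Ka = [H+][A-]/[HA] = (2.82 × 10^-3)² / 1.37 × 10^-1 = 5.8 × 10^-5

Ka = 5.8 × 10^-5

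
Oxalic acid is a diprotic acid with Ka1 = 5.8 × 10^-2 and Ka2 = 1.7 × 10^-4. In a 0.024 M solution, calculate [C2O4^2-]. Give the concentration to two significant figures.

First ionization gives [H+] ≈ [HC2O4-] = 1.83 × 10^-2 M.
Second step: Ka2 = [H+][C2O4^2-]/[HC2O4-] ≈ [C2O4^2-] (since [H+] ≈ [HC2O4-]).
So [C2O4^2-] ≈ Ka2.

1.7 × 10^-4 M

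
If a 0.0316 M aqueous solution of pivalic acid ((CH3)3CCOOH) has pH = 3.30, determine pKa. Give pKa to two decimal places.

pKa = 5.09

[H+] = 10^(-3.30) = 5.01 × 10^-4 M
At equilibrium [HA] = 0.0316 − 5.01 × 10^-4 = 3.11 × 10^-2 M
Ka = [H+][A-]/[HA] = (5.01 × 10^-4)² / 3.11 × 10^-2 = 8.07 × 10^-6
pKa = -log(8.07 × 10^-6) = 5.09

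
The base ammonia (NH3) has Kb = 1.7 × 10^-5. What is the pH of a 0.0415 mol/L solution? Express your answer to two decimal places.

pH = 10.92

NH3 + H2O ⇌ NH4+ + OH-
From the ICE table, Kb = [OH-]²/(0.0415 − [OH-]) = 1.7 × 10^-5.
Neglecting [OH-] in the denominator: [OH-] = √(1.7 × 10^-5 × 0.0415) = 8.40 × 10^-4 M
pOH = −log(8.40 × 10^-4) = 3.08; pH = 14.00 − 3.08 = 10.92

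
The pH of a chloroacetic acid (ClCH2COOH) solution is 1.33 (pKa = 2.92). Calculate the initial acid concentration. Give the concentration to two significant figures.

[H+] = 10^(-1.33) = 4.68 × 10^-2 M = x
Ka = 10^(−2.92) = 1.20 × 10^-3
Ka = x²/(C₀ − x) ⇒ C₀ = x + x²/Ka
C₀ = 4.68 × 10^-2 + (4.68 × 10^-2)²/(1.20 × 10^-3) = 1.87 M

C₀ = 1.9 M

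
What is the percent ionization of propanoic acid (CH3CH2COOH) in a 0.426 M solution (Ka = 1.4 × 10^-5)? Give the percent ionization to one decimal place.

0.6%

CH3CH2COOH ⇌ CH3CH2COO- + H+; let x = [H+] at equilibrium.
x ≈ √(Ka·C₀) = √(1.4 × 10^-5 × 0.426) = 2.44 × 10^-3 M
% ionization = x/C₀ × 100% = 2.44 × 10^-3/0.426 × 100% = 0.6%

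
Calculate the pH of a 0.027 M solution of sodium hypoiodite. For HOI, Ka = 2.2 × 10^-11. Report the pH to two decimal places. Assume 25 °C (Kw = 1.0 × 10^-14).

OI- is the conjugate base of the weak acid HOI.
Kb = Kw/Ka = 1.0×10^-14 / 2.2 × 10^-11 = 4.55 × 10^-4
From the ICE table, Kb = [OH-]²/(0.027 − [OH-]) = 4.55 × 10^-4.
Here C₀/Kb ≈ 59.3, so the small-[OH-] approximation fails. Use the quadratic:
[OH-] = (−Kb + √(Kb² + 4·Kb·C₀))/2 = 3.28 × 10^-3 M
pOH = −log(3.28 × 10^-3) = 2.48; pH = 14.00 − 2.48 = 11.52

pH = 11.52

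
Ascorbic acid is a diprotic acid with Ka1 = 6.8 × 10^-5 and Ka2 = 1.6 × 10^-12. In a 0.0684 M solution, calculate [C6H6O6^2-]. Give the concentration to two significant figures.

1.6 × 10^-12 M

First ionization gives [H+] ≈ [HC6H6O6-] = 2.16 × 10^-3 M.
Second step: Ka2 = [H+][C6H6O6^2-]/[HC6H6O6-] ≈ [C6H6O6^2-] (since [H+] ≈ [HC6H6O6-]).
So [C6H6O6^2-] ≈ Ka2.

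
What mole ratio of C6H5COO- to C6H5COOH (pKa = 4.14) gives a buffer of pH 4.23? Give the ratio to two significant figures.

pH = pKa + log(r) ⇒ log(r) = 4.23 − 4.14 = +0.09
r = [C6H5COO-]/[C6H5COOH] = 10^(+0.09) = 1.23

ratio = 1.2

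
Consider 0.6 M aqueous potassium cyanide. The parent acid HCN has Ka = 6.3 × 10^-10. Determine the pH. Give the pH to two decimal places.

CN- is the conjugate base of the weak acid HCN.
Kb = Kw/Ka = 1.0×10^-14 / 6.3 × 10^-10 = 1.59 × 10^-5
From the ICE table, Kb = [OH-]²/(0.6 − [OH-]) = 1.59 × 10^-5.
Since Kb ≪ C₀, [OH-] ≈ √(Kb·C₀) = 3.09 × 10^-3 M.
pOH = −log(3.09 × 10^-3) = 2.51; pH = 14.00 − 2.51 = 11.49

pH = 11.49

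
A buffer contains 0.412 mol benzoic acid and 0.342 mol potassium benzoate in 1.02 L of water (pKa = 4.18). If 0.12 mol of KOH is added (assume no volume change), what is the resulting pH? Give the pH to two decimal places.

OH- converts C6H5COOH to C6H5COO-: C6H5COOH → 0.292 mol, C6H5COO- → 0.462 mol.
pH = pKa + log([A⁻]/[HA]) = 4.18 + log(0.462/0.292) = 4.18 +0.199

pH = 4.38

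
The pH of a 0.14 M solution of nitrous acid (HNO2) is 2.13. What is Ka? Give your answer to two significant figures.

[H+] = 10^(-2.13) = 7.41 × 10^-3 M
At equilibrium [HA] = 0.14 − 7.41 × 10^-3 = 1.33 × 10^-1 M
Ka = [H+][A-]/[HA] = (7.41 × 10^-3)² / 1.33 × 10^-1 = 4.1 × 10^-4

Ka = 4.1 × 10^-4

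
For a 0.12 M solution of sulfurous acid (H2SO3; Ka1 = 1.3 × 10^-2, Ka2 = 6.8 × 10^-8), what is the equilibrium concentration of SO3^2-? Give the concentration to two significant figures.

First ionization gives [H+] ≈ [HSO3-] = 3.35 × 10^-2 M.
Second step: Ka2 = [H+][SO3^2-]/[HSO3-] ≈ [SO3^2-] (since [H+] ≈ [HSO3-]).
So [SO3^2-] ≈ Ka2.

6.8 × 10^-8 M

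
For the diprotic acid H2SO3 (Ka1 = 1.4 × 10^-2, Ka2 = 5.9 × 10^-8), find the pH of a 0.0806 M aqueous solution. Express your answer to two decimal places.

Ka1 ≫ Ka2, so treat the first dissociation as the only significant source of H+.
Ka1 = x²/(0.0806 − x) = 1.4 × 10^-2
Solving the quadratic: x = (−Ka1 + √(Ka1² + 4·Ka1·C₀))/2 = 2.73 × 10^-2 M
pH = −log(2.73 × 10^-2) = 1.56

pH = 1.56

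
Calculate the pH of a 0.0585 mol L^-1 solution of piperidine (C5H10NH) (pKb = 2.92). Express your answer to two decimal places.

C5H10NH + H2O ⇌ C5H10NH2+ + OH-
Kb = 10^(−2.92) = 1.20 × 10^-3
From the ICE table, Kb = x²/(0.0585 − x) = 1.20 × 10^-3.
x is not negligible relative to C₀; solve x² + 0.0012·x − 7.02e-05 = 0.
x = (−Kb + √(Kb² + 4·Kb·C₀))/2 = 7.80 × 10^-3 M
pOH = −log(7.80 × 10^-3) = 2.11; pH = 14.00 − 2.11 = 11.89

pH = 11.89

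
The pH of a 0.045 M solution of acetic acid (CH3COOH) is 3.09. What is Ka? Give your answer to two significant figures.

Ka = 1.5 × 10^-5

[H+] = 10^(-3.09) = 8.13 × 10^-4 M
At equilibrium [HA] = 0.045 − 8.13 × 10^-4 = 4.42 × 10^-2 M
Ka = [H+][A-]/[HA] = (8.13 × 10^-4)² / 4.42 × 10^-2 = 1.5 × 10^-5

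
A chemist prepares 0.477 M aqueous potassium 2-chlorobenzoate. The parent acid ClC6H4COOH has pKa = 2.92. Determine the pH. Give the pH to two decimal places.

ClC6H4COO- is the conjugate base of the weak acid ClC6H4COOH.
Ka = 10^(−2.92) = 1.20 × 10^-3
Kb = Kw/Ka = 1.0×10^-14 / 1.20 × 10^-3 = 8.33 × 10^-12
Kb = x²/(0.477 − x) = 8.33 × 10^-12
Since Kb ≪ C₀, x ≈ √(Kb·C₀) = 1.99 × 10^-6 M.
Check: 0.00042% ionized — well under 5%, approximation valid.
pOH = 5.70, so pH = 14.00 − pOH = 8.30

pH = 8.30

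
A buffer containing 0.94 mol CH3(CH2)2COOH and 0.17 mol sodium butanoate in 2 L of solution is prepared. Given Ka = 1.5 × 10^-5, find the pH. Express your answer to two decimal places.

pH = 4.08

pKa = −log(1.5 × 10^-5) = 4.824
pH = pKa + log([A⁻]/[HA]) = 4.824 + log(0.17/0.94)
pH = 4.824 + (-0.743) = 4.08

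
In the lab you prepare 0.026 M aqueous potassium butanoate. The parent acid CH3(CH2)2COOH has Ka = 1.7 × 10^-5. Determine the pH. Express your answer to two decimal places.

CH3(CH2)2COO- is the conjugate base of the weak acid CH3(CH2)2COOH.
Kb = Kw/Ka = 1.0×10^-14 / 1.7 × 10^-5 = 5.88 × 10^-10
Kb = x²/(0.026 − x) = 5.88 × 10^-10
Assume x ≪ 0.026: x ≈ √(5.88 × 10^-10 × 0.026) = 3.91 × 10^-6 M
Check: 0.015% ionized — well under 5%, approximation valid.
pOH = 5.41, so pH = 14.00 − pOH = 8.59

pH = 8.59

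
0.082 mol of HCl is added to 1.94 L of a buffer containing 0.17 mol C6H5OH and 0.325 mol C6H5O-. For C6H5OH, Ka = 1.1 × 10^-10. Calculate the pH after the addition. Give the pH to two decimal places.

pH = 9.94

After neutralization: n(C6H5OH) = 0.252 mol, n(C6H5O-) = 0.243 mol.
pKa = −log(1.1 × 10^-10) = 9.959
pH = pKa + log(n_C6H5O-/n_C6H5OH) = 9.959 + log(0.243/0.252) = 9.959 + (-0.016)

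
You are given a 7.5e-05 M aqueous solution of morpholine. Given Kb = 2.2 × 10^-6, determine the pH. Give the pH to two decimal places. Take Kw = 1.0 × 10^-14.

C4H8ONH + H2O ⇌ C4H8ONH2+ + OH-
Kb = [OH-]²/(7.5e-05 − [OH-]) = 2.2 × 10^-6
The 5% rule fails; solving [OH-]² + Kb·[OH-] − Kb·C₀ = 0 exactly:
[OH-] = (−Kb + √(Kb² + 4·Kb·C₀))/2 = 1.18 × 10^-5 M
pOH = 4.93, so pH = 14.00 − pOH = 9.07

pH = 9.07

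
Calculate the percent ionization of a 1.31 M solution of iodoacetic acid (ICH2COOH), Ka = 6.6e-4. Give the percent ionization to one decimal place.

2.2%

ICH2COOH ⇌ ICH2COO- + H+; let x = [H+] at equilibrium.
x ≈ √(Ka·C₀) = √(6.6 × 10^-4 × 1.31) = 2.94 × 10^-2 M
Fraction ionized = 2.94 × 10^-2 / 1.31 = 0.0224 → 2.2%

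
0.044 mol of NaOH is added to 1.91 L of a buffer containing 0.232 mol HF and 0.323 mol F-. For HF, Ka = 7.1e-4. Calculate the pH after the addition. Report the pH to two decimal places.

pH = 3.44

After neutralization: n(HF) = 0.188 mol, n(F-) = 0.367 mol.
pKa = −log(7.1 × 10^-4) = 3.149
pH = pKa + log(n_F-/n_HF) = 3.149 + log(0.367/0.188) = 3.149 + (+0.291)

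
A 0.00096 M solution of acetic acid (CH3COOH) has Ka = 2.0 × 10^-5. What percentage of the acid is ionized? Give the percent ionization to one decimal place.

CH3COOH ⇌ CH3COO- + H+; let x = [H+] at equilibrium.
Solve x² + 2e-05x − 1.92e-08 = 0 → x = 1.29 × 10^-4 M
Fraction ionized = 1.29 × 10^-4 / 0.00096 = 0.1344 → 13.4%

13.4%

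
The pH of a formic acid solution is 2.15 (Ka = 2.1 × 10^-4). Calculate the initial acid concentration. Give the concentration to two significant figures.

C₀ = 2.5 × 10^-1 M

[H+] = 10^(-2.15) = 7.08 × 10^-3 M = x
Ka = x²/(C₀ − x) ⇒ C₀ = x + x²/Ka
C₀ = 7.08 × 10^-3 + (7.08 × 10^-3)²/(2.1 × 10^-4) = 2.46 × 10^-1 M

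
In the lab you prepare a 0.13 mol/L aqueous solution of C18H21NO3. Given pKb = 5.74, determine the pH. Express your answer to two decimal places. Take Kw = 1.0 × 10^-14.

C18H21NO3 + H2O ⇌ C18H22NO3+ + OH-
Kb = 10^(−5.74) = 1.82 × 10^-6
Kb = x²/(0.13 − x) = 1.82 × 10^-6
Neglecting x in the denominator: x = √(1.82 × 10^-6 × 0.13) = 4.86 × 10^-4 M
pOH = 3.31, so pH = 14.00 − pOH = 10.69

pH = 10.69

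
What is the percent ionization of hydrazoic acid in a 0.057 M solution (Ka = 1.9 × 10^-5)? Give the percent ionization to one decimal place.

HN3 ⇌ N3- + H+; let x = [H+] at equilibrium.
x ≈ √(Ka·C₀) = √(1.9 × 10^-5 × 0.057) = 1.04 × 10^-3 M
Fraction ionized = 1.04 × 10^-3 / 0.057 = 0.0182 → 1.8%

1.8%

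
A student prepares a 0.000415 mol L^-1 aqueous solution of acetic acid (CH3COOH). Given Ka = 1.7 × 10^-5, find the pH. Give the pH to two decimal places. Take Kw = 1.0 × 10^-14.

pH = 4.12

CH3COOH ⇌ CH3COO- + H+
Ka = x²/(0.000415 − x) = 1.7 × 10^-5
The 5% rule fails; solving x² + Ka·x − Ka·C₀ = 0 exactly:
x = [−1.7e-05 + √(1.7e-05² + 2.82e-08)]/2 = 7.59 × 10^-5 M
pH = −log(7.59 × 10^-5) = 4.12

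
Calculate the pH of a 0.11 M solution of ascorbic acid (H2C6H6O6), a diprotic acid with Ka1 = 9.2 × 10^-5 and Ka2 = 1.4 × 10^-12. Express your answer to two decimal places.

pH = 2.50

Ka1 ≫ Ka2, so treat the first dissociation as the only significant source of H+.
Ka1 = x²/(0.11 − x) = 9.2 × 10^-5
x ≈ √(9.2 × 10^-5 × 0.11) = 3.18 × 10^-3 M
pH = −log(3.18 × 10^-3) = 2.50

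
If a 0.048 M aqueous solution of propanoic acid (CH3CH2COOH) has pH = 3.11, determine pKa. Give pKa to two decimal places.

pKa = 4.89

[H+] = 10^(-3.11) = 7.76 × 10^-4 M
At equilibrium [HA] = 0.048 − 7.76 × 10^-4 = 4.72 × 10^-2 M
Ka = [H+][A-]/[HA] = (7.76 × 10^-4)² / 4.72 × 10^-2 = 1.28 × 10^-5
pKa = -log(1.28 × 10^-5) = 4.89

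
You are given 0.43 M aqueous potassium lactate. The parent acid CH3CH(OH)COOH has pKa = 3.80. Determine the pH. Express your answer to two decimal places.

pH = 8.72

CH3CH(OH)COO- is the conjugate base of the weak acid CH3CH(OH)COOH.
Ka = 10^(−3.80) = 1.58 × 10^-4
Kb = Kw/Ka = 1.0×10^-14 / 1.58 × 10^-4 = 6.33 × 10^-11
From the ICE table, Kb = [OH-]²/(0.43 − [OH-]) = 6.33 × 10^-11.
Assume [OH-] ≪ 0.43: [OH-] ≈ √(6.33 × 10^-11 × 0.43) = 5.22 × 10^-6 M
Check: 0.0012% ionized — well under 5%, approximation valid.
pOH = 5.28, so pH = 14.00 − pOH = 8.72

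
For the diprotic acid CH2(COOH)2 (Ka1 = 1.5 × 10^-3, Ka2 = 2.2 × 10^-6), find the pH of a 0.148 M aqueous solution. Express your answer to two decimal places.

pH = 1.85

Ka1 ≫ Ka2, so treat the first dissociation as the only significant source of H+.
Ka1 = x²/(0.148 − x) = 1.5 × 10^-3
Solving the quadratic: x = (−Ka1 + √(Ka1² + 4·Ka1·C₀))/2 = 1.42 × 10^-2 M
pH = −log(1.42 × 10^-2) = 1.85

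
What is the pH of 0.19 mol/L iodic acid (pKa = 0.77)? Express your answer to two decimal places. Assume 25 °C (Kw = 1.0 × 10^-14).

pH = 0.94

HIO3 ⇌ IO3- + H+
Ka = 10^(−0.77) = 1.70 × 10^-1
Ka = [H+]²/(0.19 − [H+]) = 1.70 × 10^-1
The 5% rule fails; solving [H+]² + Ka·[H+] − Ka·C₀ = 0 exactly:
[H+] = (−Ka + √(Ka² + 4·Ka·C₀))/2 = 1.14 × 10^-1 M
pH = −log[H+] = −log(1.14 × 10^-1) = 0.94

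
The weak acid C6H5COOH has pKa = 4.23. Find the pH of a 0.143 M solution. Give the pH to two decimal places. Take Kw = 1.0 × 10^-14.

pH = 2.54

C6H5COOH ⇌ C6H5COO- + H+
Ka = 10^(−4.23) = 5.89 × 10^-5
Ka = [H+]²/(0.143 − [H+]) = 5.89 × 10^-5
Since Ka ≪ C₀, [H+] ≈ √(Ka·C₀) = 2.90 × 10^-3 M.
Check: 2% ionized — well under 5%, approximation valid.
pH = −log[H+] = −log(2.90 × 10^-3) = 2.54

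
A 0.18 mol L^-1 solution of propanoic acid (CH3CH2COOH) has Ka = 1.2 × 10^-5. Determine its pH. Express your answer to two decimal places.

CH3CH2COOH ⇌ CH3CH2COO- + H+
From the ICE table, Ka = x²/(0.18 − x) = 1.2 × 10^-5.
Since Ka ≪ C₀, x ≈ √(Ka·C₀) = 1.47 × 10^-3 M.
Check: 0.82% ionized — well under 5%, approximation valid.
pH = −log[H+] = −log(1.47 × 10^-3) = 2.83

pH = 2.83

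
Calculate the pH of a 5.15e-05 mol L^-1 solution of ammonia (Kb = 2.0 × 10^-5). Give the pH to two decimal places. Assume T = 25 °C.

pH = 9.37

NH3 + H2O ⇌ NH4+ + OH-
From the ICE table, Kb = x²/(5.15e-05 − x) = 2.0 × 10^-5.
The 5% rule fails; solving x² + Kb·x − Kb·C₀ = 0 exactly:
x = (−Kb + √(Kb² + 4·Kb·C₀))/2 = 2.36 × 10^-5 M
pOH = −log(2.36 × 10^-5) = 4.63; pH = 14.00 − 4.63 = 9.37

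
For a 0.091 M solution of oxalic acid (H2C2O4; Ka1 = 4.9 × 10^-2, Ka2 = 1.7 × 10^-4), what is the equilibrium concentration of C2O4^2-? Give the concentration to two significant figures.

First ionization gives [H+] ≈ [HC2O4-] = 4.66 × 10^-2 M.
Second step: Ka2 = [H+][C2O4^2-]/[HC2O4-] ≈ [C2O4^2-] (since [H+] ≈ [HC2O4-]).
So [C2O4^2-] ≈ Ka2.

1.7 × 10^-4 M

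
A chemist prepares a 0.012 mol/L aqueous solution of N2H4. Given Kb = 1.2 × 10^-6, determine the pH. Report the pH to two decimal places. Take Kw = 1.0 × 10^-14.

N2H4 + H2O ⇌ N2H5+ + OH-
From the ICE table, Kb = [OH-]²/(0.012 − [OH-]) = 1.2 × 10^-6.
Assume [OH-] ≪ 0.012: [OH-] ≈ √(1.2 × 10^-6 × 0.012) = 1.20 × 10^-4 M
Check: 1% ionized — well under 5%, approximation valid.
pOH = −log(1.20 × 10^-4) = 3.92; pH = 14.00 − 3.92 = 10.08

pH = 10.08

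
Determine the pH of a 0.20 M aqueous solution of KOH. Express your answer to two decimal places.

pH = 13.30

KOH is a strong base; [OH-] = 0.2 M.
pOH = -log(0.2) = 0.70
pH = 14.00 - 0.70 = 13.30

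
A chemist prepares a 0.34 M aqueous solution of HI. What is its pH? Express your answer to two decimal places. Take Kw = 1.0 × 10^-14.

HI is a strong acid and dissociates completely, so [H+] = 0.34 M.
pH = -log(0.34) = 0.47

pH = 0.47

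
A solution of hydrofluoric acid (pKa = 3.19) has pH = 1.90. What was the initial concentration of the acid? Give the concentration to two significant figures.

[H+] = 10^(-1.90) = 1.26 × 10^-2 M = x
Ka = 10^(−3.19) = 6.46 × 10^-4
Ka = x²/(C₀ − x) ⇒ C₀ = x + x²/Ka
C₀ = 1.26 × 10^-2 + (1.26 × 10^-2)²/(6.46 × 10^-4) = 2.58 × 10^-1 M

C₀ = 2.6 × 10^-1 M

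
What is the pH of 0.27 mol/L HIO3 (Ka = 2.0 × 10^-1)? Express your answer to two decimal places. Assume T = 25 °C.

HIO3 ⇌ IO3- + H+
From the ICE table, Ka = x²/(0.27 − x) = 2.0 × 10^-1.
x is not negligible relative to C₀; solve x² + 0.2·x − 0.054 = 0.
x = [−0.2 + √(0.2² + 0.216)]/2 = 1.53 × 10^-1 M
pH = −log[H+] = −log(1.53 × 10^-1) = 0.82

pH = 0.82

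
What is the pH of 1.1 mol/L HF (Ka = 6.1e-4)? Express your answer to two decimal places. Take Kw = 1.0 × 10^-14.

pH = 1.59

HF ⇌ F- + H+
Ka = x²/(1.1 − x) = 6.1 × 10^-4
Since Ka ≪ C₀, x ≈ √(Ka·C₀) = 2.59 × 10^-2 M.
(x/C₀ = 2.4% < 5%, so the approximation holds.)
pH = −log(2.59 × 10^-2) = 1.59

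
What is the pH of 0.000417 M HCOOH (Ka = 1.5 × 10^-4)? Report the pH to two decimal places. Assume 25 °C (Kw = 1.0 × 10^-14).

HCOOH ⇌ HCOO- + H+
From the ICE table, Ka = [H+]²/(0.000417 − [H+]) = 1.5 × 10^-4.
Here C₀/Ka ≈ 2.78, so the small-[H+] approximation fails. Use the quadratic:
[H+] = (−Ka + √(Ka² + 4·Ka·C₀))/2 = 1.86 × 10^-4 M
pH = −log[H+] = −log(1.86 × 10^-4) = 3.73

pH = 3.73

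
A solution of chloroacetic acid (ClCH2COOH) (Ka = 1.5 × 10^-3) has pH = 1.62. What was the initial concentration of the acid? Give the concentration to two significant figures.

[H+] = 10^(-1.62) = 2.40 × 10^-2 M = x
Ka = x²/(C₀ − x) ⇒ C₀ = x + x²/Ka
C₀ = 2.40 × 10^-2 + (2.40 × 10^-2)²/(1.5 × 10^-3) = 4.08 × 10^-1 M

C₀ = 4.1 × 10^-1 M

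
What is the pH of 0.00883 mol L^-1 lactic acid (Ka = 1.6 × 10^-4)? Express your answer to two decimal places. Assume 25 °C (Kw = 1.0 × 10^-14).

CH3CH(OH)COOH ⇌ CH3CH(OH)COO- + H+
From the ICE table, Ka = [H+]²/(0.00883 − [H+]) = 1.6 × 10^-4.
Here C₀/Ka ≈ 55.2, so the small-[H+] approximation fails. Use the quadratic:
[H+] = [−0.00016 + √(0.00016² + 5.65e-06)]/2 = 1.11 × 10^-3 M
pH = −log[H+] = −log(1.11 × 10^-3) = 2.95

pH = 2.95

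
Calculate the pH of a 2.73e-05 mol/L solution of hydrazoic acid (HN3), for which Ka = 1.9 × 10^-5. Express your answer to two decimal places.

pH = 4.82

HN3 ⇌ N3- + H+
From the ICE table, Ka = [H+]²/(2.73e-05 − [H+]) = 1.9 × 10^-5.
[H+] is not negligible relative to C₀; solve [H+]² + 1.9e-05·[H+] − 5.19e-10 = 0.
[H+] = (−Ka + √(Ka² + 4·Ka·C₀))/2 = 1.52 × 10^-5 M
pH = −log[H+] = −log(1.52 × 10^-5) = 4.82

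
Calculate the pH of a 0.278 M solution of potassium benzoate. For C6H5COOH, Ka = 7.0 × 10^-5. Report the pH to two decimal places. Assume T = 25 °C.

pH = 8.80

C6H5COO- is the conjugate base of the weak acid C6H5COOH.
Kb = Kw/Ka = 1.0×10^-14 / 7.0 × 10^-5 = 1.43 × 10^-10
From the ICE table, Kb = x²/(0.278 − x) = 1.43 × 10^-10.
Assume x ≪ 0.278: x ≈ √(1.43 × 10^-10 × 0.278) = 6.31 × 10^-6 M
(x/C₀ = 0.0023% < 5%, so the approximation holds.)
pOH = −log(6.31 × 10^-6) = 5.20; pH = 14.00 − 5.20 = 8.80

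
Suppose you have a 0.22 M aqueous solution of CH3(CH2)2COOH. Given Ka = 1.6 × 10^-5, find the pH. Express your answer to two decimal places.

pH = 2.73

CH3(CH2)2COOH ⇌ CH3(CH2)2COO- + H+
From the ICE table, Ka = [H+]²/(0.22 − [H+]) = 1.6 × 10^-5.
Assume [H+] ≪ 0.22: [H+] ≈ √(1.6 × 10^-5 × 0.22) = 1.88 × 10^-3 M
pH = −log[H+] = −log(1.88 × 10^-3) = 2.73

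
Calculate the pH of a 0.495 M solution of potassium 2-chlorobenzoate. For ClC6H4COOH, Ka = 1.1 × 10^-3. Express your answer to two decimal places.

pH = 8.33

ClC6H4COO- is the conjugate base of the weak acid ClC6H4COOH.
Kb = Kw/Ka = 1.0×10^-14 / 1.1 × 10^-3 = 9.09 × 10^-12
From the ICE table, Kb = [OH-]²/(0.495 − [OH-]) = 9.09 × 10^-12.
Assume [OH-] ≪ 0.495: [OH-] ≈ √(9.09 × 10^-12 × 0.495) = 2.12 × 10^-6 M
pOH = 5.67, so pH = 14.00 − pOH = 8.33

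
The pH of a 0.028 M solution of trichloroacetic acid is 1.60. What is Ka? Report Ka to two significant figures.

Ka = 2.2 × 10^-1

[H+] = 10^(-1.60) = 2.51 × 10^-2 M
At equilibrium [HA] = 0.028 − 2.51 × 10^-2 = 2.90 × 10^-3 M
Ka = [H+][A-]/[HA] = (2.51 × 10^-2)² / 2.90 × 10^-3 = 2.2 × 10^-1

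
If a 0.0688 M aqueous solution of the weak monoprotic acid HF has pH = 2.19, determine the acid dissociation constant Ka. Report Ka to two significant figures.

[H+] = 10^(-2.19) = 6.46 × 10^-3 M
At equilibrium [HA] = 0.0688 − 6.46 × 10^-3 = 6.23 × 10^-2 M
Ka = [H+][A-]/[HA] = (6.46 × 10^-3)² / 6.23 × 10^-2 = 6.7 × 10^-4

Ka = 6.7 × 10^-4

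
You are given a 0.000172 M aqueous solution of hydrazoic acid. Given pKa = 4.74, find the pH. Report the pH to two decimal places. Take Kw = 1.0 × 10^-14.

pH = 4.32

HN3 ⇌ N3- + H+
Ka = 10^(−4.74) = 1.82 × 10^-5
Ka = [H+]²/(0.000172 − [H+]) = 1.82 × 10^-5
[H+] is not negligible relative to C₀; solve [H+]² + 1.82e-05·[H+] − 3.13e-09 = 0.
[H+] = [−1.82e-05 + √(1.82e-05² + 1.25e-08)]/2 = 4.76 × 10^-5 M
pH = −log[H+] = −log(4.76 × 10^-5) = 4.32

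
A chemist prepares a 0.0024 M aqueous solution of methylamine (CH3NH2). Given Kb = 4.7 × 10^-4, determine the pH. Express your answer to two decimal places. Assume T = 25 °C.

CH3NH2 + H2O ⇌ CH3NH3+ + OH-
From the ICE table, Kb = [OH-]²/(0.0024 − [OH-]) = 4.7 × 10^-4.
[OH-] is not negligible relative to C₀; solve [OH-]² + 0.00047·[OH-] − 1.13e-06 = 0.
[OH-] = [−0.00047 + √(0.00047² + 4.51e-06)]/2 = 8.53 × 10^-4 M
pOH = −log(8.53 × 10^-4) = 3.07; pH = 14.00 − 3.07 = 10.93

pH = 10.93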